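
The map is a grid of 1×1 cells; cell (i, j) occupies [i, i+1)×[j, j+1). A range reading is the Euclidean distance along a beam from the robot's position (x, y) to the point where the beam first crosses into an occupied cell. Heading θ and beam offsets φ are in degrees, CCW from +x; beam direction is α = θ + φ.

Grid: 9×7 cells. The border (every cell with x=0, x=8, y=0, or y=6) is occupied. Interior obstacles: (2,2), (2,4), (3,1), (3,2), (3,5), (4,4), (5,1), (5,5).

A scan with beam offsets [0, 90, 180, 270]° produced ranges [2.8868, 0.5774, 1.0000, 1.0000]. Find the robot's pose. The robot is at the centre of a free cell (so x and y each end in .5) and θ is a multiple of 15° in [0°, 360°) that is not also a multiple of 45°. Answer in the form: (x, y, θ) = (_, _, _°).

(x, y, θ) = (4.5, 2.5, 60°)

Enumerate (i+0.5, j+0.5, θ) over the 27 free cells and 16 admissible headings. For each, cast all 4 beams and compare to the given ranges.
  (6.5, 5.5, 75°): beam 1 = 0.5176 ≠ 2.8868 ✗
  (5.5, 3.5, 105°): beam 1 = 1.5529 ≠ 2.8868 ✗
  (2.5, 3.5, 240°): beam 1 = 0.5774 ≠ 2.8868 ✗
  (3.5, 3.5, 120°): beam 1 = 1.0000 ≠ 2.8868 ✗
  (4.5, 5.5, 30°): beam 1 = 0.5774 ≠ 2.8868 ✗
  …
  (4.5, 2.5, 60°): r_1=2.8868, r_2=0.5774, r_3=1.0000, r_4=1.0000 — all match ✓
Unique over the lattice → pose = (4.5, 2.5, 60°).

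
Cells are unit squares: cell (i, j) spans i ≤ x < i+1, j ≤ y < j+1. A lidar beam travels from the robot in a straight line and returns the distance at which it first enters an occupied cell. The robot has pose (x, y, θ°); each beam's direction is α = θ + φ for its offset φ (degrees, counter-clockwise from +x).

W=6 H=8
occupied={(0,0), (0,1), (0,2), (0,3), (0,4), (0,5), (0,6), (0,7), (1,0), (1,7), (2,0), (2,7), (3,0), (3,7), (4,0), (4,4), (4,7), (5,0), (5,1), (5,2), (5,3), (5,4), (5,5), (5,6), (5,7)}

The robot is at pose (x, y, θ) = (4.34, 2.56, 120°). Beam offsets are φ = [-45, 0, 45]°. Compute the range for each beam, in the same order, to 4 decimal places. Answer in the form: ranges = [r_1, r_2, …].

ranges = [1.4908, 5.1269, 3.4578]

beam 1: φ=-45°, α=75°
  d=(0.2588,0.9659)  start (4,2)  tX=2.5500 tY=0.4555  stride 1/|dx|=3.8637 1/|dy|=1.0353
    cross y-line → (4,3), t=0.4555
    cross y-line → (4,4), t=1.4908 (wall)
  → r_1 = 1.4908
beam 2: φ=0°, α=120°
  d=(-0.5000,0.8660)  start (4,2)  tX=0.6800 tY=0.5081  stride 1/|dx|=2.0000 1/|dy|=1.1547
    cross y-line → (4,3), t=0.5081
    cross x-line → (3,3), t=0.6800
    cross y-line → (3,4), t=1.6628
    cross x-line → (2,4), t=2.6800
    cross y-line → (2,5), t=2.8175
    cross y-line → (2,6), t=3.9722
    cross x-line → (1,6), t=4.6800
    cross y-line → (1,7), t=5.1269 (wall)
  → r_2 = 5.1269
beam 3: φ=45°, α=165°
  d=(-0.9659,0.2588)  start (4,2)  tX=0.3520 tY=1.7000  stride 1/|dx|=1.0353 1/|dy|=3.8637
    cross x-line → (3,2), t=0.3520
    cross x-line → (2,2), t=1.3873
    cross y-line → (2,3), t=1.7000
    cross x-line → (1,3), t=2.4225
    cross x-line → (0,3), t=3.4578 (wall)
  → r_3 = 3.4578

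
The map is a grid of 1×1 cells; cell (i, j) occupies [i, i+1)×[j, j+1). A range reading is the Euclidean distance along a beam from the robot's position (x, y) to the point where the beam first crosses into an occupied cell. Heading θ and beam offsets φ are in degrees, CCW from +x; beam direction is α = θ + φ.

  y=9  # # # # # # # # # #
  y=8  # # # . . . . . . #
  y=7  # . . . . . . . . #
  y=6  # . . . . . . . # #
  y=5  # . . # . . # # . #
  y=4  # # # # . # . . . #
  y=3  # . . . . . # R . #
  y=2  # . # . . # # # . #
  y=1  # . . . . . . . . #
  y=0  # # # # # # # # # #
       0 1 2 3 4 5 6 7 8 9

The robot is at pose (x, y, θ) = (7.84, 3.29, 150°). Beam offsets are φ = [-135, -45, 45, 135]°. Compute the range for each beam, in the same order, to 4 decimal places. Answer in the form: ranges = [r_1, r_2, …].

ranges = [1.2009, 1.7703, 0.8696, 0.3002]

beam 1: φ=-135°, α=15°
  d=(0.9659,0.2588)  start (7,3)  tX=0.1656 tY=2.7432  stride 1/|dx|=1.0353 1/|dy|=3.8637
    cross x-line → (8,3), t=0.1656
    cross x-line → (9,3), t=1.2009 (wall)
  → r_1 = 1.2009
beam 2: φ=-45°, α=105°
  d=(-0.2588,0.9659)  start (7,3)  tX=3.2455 tY=0.7350  stride 1/|dx|=3.8637 1/|dy|=1.0353
    cross y-line → (7,4), t=0.7350
    cross y-line → (7,5), t=1.7703 (wall)
  → r_2 = 1.7703
beam 3: φ=45°, α=195°
  d=(-0.9659,-0.2588)  start (7,3)  tX=0.8696 tY=1.1205  stride 1/|dx|=1.0353 1/|dy|=3.8637
    cross x-line → (6,3), t=0.8696 (wall)
  → r_3 = 0.8696
beam 4: φ=135°, α=285°
  d=(0.2588,-0.9659)  start (7,3)  tX=0.6182 tY=0.3002  stride 1/|dx|=3.8637 1/|dy|=1.0353
    cross y-line → (7,2), t=0.3002 (wall)
  → r_4 = 0.3002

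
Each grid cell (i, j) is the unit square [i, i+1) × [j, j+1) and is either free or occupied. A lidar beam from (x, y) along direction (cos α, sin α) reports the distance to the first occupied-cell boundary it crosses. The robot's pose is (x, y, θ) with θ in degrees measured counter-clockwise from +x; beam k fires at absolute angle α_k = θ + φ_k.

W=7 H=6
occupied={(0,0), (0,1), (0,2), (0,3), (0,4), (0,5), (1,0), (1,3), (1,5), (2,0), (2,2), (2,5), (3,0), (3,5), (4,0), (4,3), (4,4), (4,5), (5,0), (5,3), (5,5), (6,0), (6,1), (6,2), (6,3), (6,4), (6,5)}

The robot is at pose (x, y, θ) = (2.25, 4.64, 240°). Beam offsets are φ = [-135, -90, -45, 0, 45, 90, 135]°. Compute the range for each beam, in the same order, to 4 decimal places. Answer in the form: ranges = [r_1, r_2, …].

ranges = [0.3727, 0.7200, 1.2941, 0.7390, 1.6979, 2.0207, 1.3909]

beam 1: φ=-135°, α=105°
  cosα=-0.2588 sinα=0.9659 | (2,4) | tMaxX 0.9659 tMaxY 0.3727 | tΔX 3.8637 tΔY 1.0353
    t=0.3727 [y] (2,5) — stop
  → r_1 = 0.3727
beam 2: φ=-90°, α=150°
  cosα=-0.8660 sinα=0.5000 | (2,4) | tMaxX 0.2887 tMaxY 0.7200 | tΔX 1.1547 tΔY 2.0000
    t=0.2887 [x] (1,4)
    t=0.7200 [y] (1,5) — stop
  → r_2 = 0.7200
beam 3: φ=-45°, α=195°
  cosα=-0.9659 sinα=-0.2588 | (2,4) | tMaxX 0.2588 tMaxY 2.4728 | tΔX 1.0353 tΔY 3.8637
    t=0.2588 [x] (1,4)
    t=1.2941 [x] (0,4) — stop
  → r_3 = 1.2941
beam 4: φ=0°, α=240°
  cosα=-0.5000 sinα=-0.8660 | (2,4) | tMaxX 0.5000 tMaxY 0.7390 | tΔX 2.0000 tΔY 1.1547
    t=0.5000 [x] (1,4)
    t=0.7390 [y] (1,3) — stop
  → r_4 = 0.7390
beam 5: φ=45°, α=285°
  cosα=0.2588 sinα=-0.9659 | (2,4) | tMaxX 2.8978 tMaxY 0.6626 | tΔX 3.8637 tΔY 1.0353
    t=0.6626 [y] (2,3)
    t=1.6979 [y] (2,2) — stop
  → r_5 = 1.6979
beam 6: φ=90°, α=330°
  cosα=0.8660 sinα=-0.5000 | (2,4) | tMaxX 0.8660 tMaxY 1.2800 | tΔX 1.1547 tΔY 2.0000
    t=0.8660 [x] (3,4)
    t=1.2800 [y] (3,3)
    t=2.0207 [x] (4,3) — stop
  → r_6 = 2.0207
beam 7: φ=135°, α=15°
  cosα=0.9659 sinα=0.2588 | (2,4) | tMaxX 0.7765 tMaxY 1.3909 | tΔX 1.0353 tΔY 3.8637
    t=0.7765 [x] (3,4)
    t=1.3909 [y] (3,5) — stop
  → r_7 = 1.3909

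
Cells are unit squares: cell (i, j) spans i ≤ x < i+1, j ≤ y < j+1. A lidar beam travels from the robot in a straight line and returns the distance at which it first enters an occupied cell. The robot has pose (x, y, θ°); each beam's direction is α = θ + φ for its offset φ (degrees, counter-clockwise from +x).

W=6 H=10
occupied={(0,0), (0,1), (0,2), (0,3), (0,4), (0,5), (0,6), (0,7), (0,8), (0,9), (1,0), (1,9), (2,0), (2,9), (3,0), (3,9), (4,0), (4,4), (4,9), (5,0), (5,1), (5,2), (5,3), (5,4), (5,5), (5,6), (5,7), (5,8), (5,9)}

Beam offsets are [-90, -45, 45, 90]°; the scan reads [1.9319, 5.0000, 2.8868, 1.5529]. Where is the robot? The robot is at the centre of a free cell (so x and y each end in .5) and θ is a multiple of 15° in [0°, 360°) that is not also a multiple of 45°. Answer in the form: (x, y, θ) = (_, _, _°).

(x, y, θ) = (3.5, 2.5, 165°)

Enumerate (i+0.5, j+0.5, θ) over the 31 free cells and 16 admissible headings. For each, cast all 4 beams and compare to the given ranges.
  (2.5, 2.5, 345°): beam 1 = 1.5529 ≠ 1.9319 ✗
  (2.5, 5.5, 195°): beam 1 = 3.6235 ≠ 1.9319 ✗
  (4.5, 7.5, 105°): beam 1 = 0.5176 ≠ 1.9319 ✗
  (2.5, 4.5, 285°): beam 1 = 1.5529 ≠ 1.9319 ✗
  …
  (3.5, 2.5, 165°): r_1=1.9319, r_2=5.0000, r_3=2.8868, r_4=1.5529 — all match ✓
Unique over the lattice → pose = (3.5, 2.5, 165°).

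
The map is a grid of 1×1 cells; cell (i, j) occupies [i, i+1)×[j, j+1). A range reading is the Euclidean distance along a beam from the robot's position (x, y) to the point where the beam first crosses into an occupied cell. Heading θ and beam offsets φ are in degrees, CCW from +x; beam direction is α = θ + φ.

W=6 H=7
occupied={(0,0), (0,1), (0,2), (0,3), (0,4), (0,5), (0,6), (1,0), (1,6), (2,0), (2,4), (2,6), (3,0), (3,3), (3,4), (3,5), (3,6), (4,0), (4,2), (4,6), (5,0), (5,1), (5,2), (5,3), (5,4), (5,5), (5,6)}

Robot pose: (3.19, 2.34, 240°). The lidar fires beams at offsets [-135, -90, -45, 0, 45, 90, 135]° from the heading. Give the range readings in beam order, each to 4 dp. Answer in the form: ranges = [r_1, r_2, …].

beam 1: φ=-135°, α=105°
  dir = (cos 105°, sin 105°) = (-0.2588, 0.9659); from cell (3,2)
  next x-line at t=0.7341, next y-line at t=0.6833; Δt_x=3.8637, Δt_y=1.0353
    y: enter (3,3) at t=0.6833 ← occupied
  → r_1 = 0.6833
beam 2: φ=-90°, α=150°
  dir = (cos 150°, sin 150°) = (-0.8660, 0.5000); from cell (3,2)
  next x-line at t=0.2194, next y-line at t=1.3200; Δt_x=1.1547, Δt_y=2.0000
    x: enter (2,2) at t=0.2194
    y: enter (2,3) at t=1.3200
    x: enter (1,3) at t=1.3741
    x: enter (0,3) at t=2.5288 ← occupied
  → r_2 = 2.5288
beam 3: φ=-45°, α=195°
  dir = (cos 195°, sin 195°) = (-0.9659, -0.2588); from cell (3,2)
  next x-line at t=0.1967, next y-line at t=1.3137; Δt_x=1.0353, Δt_y=3.8637
    x: enter (2,2) at t=0.1967
    x: enter (1,2) at t=1.2320
    y: enter (1,1) at t=1.3137
    x: enter (0,1) at t=2.2673 ← occupied
  → r_3 = 2.2673
beam 4: φ=0°, α=240°
  dir = (cos 240°, sin 240°) = (-0.5000, -0.8660); from cell (3,2)
  next x-line at t=0.3800, next y-line at t=0.3926; Δt_x=2.0000, Δt_y=1.1547
    x: enter (2,2) at t=0.3800
    y: enter (2,1) at t=0.3926
    y: enter (2,0) at t=1.5473 ← occupied
  → r_4 = 1.5473
beam 5: φ=45°, α=285°
  dir = (cos 285°, sin 285°) = (0.2588, -0.9659); from cell (3,2)
  next x-line at t=3.1296, next y-line at t=0.3520; Δt_x=3.8637, Δt_y=1.0353
    y: enter (3,1) at t=0.3520
    y: enter (3,0) at t=1.3873 ← occupied
  → r_5 = 1.3873
beam 6: φ=90°, α=330°
  dir = (cos 330°, sin 330°) = (0.8660, -0.5000); from cell (3,2)
  next x-line at t=0.9353, next y-line at t=0.6800; Δt_x=1.1547, Δt_y=2.0000
    y: enter (3,1) at t=0.6800
    x: enter (4,1) at t=0.9353
    x: enter (5,1) at t=2.0900 ← occupied
  → r_6 = 2.0900
beam 7: φ=135°, α=15°
  dir = (cos 15°, sin 15°) = (0.9659, 0.2588); from cell (3,2)
  next x-line at t=0.8386, next y-line at t=2.5500; Δt_x=1.0353, Δt_y=3.8637
    x: enter (4,2) at t=0.8386 ← occupied
  → r_7 = 0.8386

ranges = [0.6833, 2.5288, 2.2673, 1.5473, 1.3873, 2.0900, 0.8386]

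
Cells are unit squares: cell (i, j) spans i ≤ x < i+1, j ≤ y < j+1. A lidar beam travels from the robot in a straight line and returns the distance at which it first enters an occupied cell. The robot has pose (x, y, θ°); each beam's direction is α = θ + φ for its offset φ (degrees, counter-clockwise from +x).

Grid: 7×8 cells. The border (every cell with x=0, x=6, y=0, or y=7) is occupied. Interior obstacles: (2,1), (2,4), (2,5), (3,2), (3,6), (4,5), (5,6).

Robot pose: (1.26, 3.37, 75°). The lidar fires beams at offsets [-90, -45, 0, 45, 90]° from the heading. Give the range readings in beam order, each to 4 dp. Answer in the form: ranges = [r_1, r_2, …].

ranges = [1.8014, 1.2600, 3.7581, 0.5200, 0.2692]

beam 1: φ=-90°, α=345°
  cosα=0.9659 sinα=-0.2588 | (1,3) | tMaxX 0.7661 tMaxY 1.4296 | tΔX 1.0353 tΔY 3.8637
    t=0.7661 [x] (2,3)
    t=1.4296 [y] (2,2)
    t=1.8014 [x] (3,2) — stop
  → r_1 = 1.8014
beam 2: φ=-45°, α=30°
  cosα=0.8660 sinα=0.5000 | (1,3) | tMaxX 0.8545 tMaxY 1.2600 | tΔX 1.1547 tΔY 2.0000
    t=0.8545 [x] (2,3)
    t=1.2600 [y] (2,4) — stop
  → r_2 = 1.2600
beam 3: φ=0°, α=75°
  cosα=0.2588 sinα=0.9659 | (1,3) | tMaxX 2.8591 tMaxY 0.6522 | tΔX 3.8637 tΔY 1.0353
    t=0.6522 [y] (1,4)
    t=1.6875 [y] (1,5)
    t=2.7228 [y] (1,6)
    t=2.8591 [x] (2,6)
    t=3.7581 [y] (2,7) — stop
  → r_3 = 3.7581
beam 4: φ=45°, α=120°
  cosα=-0.5000 sinα=0.8660 | (1,3) | tMaxX 0.5200 tMaxY 0.7275 | tΔX 2.0000 tΔY 1.1547
    t=0.5200 [x] (0,3) — stop
  → r_4 = 0.5200
beam 5: φ=90°, α=165°
  cosα=-0.9659 sinα=0.2588 | (1,3) | tMaxX 0.2692 tMaxY 2.4341 | tΔX 1.0353 tΔY 3.8637
    t=0.2692 [x] (0,3) — stop
  → r_5 = 0.2692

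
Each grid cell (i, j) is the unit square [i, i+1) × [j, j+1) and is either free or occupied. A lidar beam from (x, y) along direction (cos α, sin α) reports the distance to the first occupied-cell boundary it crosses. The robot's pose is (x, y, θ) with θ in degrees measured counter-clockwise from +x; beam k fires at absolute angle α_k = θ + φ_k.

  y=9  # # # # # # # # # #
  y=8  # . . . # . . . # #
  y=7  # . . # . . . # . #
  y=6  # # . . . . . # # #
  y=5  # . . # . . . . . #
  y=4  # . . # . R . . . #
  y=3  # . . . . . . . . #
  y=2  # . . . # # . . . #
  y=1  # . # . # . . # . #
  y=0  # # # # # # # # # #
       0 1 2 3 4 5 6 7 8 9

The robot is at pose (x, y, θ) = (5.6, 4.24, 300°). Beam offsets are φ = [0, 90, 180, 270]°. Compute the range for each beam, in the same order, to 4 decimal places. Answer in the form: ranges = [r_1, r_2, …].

ranges = [2.8000, 3.5200, 3.2000, 5.3116]

beam 1: φ=0°, α=300°
  cosα=0.5000 sinα=-0.8660 | (5,4) | tMaxX 0.8000 tMaxY 0.2771 | tΔX 2.0000 tΔY 1.1547
    t=0.2771 [y] (5,3)
    t=0.8000 [x] (6,3)
    t=1.4318 [y] (6,2)
    t=2.5865 [y] (6,1)
    t=2.8000 [x] (7,1) — stop
  → r_1 = 2.8000
beam 2: φ=90°, α=30°
  cosα=0.8660 sinα=0.5000 | (5,4) | tMaxX 0.4619 tMaxY 1.5200 | tΔX 1.1547 tΔY 2.0000
    t=0.4619 [x] (6,4)
    t=1.5200 [y] (6,5)
    t=1.6166 [x] (7,5)
    t=2.7713 [x] (8,5)
    t=3.5200 [y] (8,6) — stop
  → r_2 = 3.5200
beam 3: φ=180°, α=120°
  cosα=-0.5000 sinα=0.8660 | (5,4) | tMaxX 1.2000 tMaxY 0.8776 | tΔX 2.0000 tΔY 1.1547
    t=0.8776 [y] (5,5)
    t=1.2000 [x] (4,5)
    t=2.0323 [y] (4,6)
    t=3.1870 [y] (4,7)
    t=3.2000 [x] (3,7) — stop
  → r_3 = 3.2000
beam 4: φ=270°, α=210°
  cosα=-0.8660 sinα=-0.5000 | (5,4) | tMaxX 0.6928 tMaxY 0.4800 | tΔX 1.1547 tΔY 2.0000
    t=0.4800 [y] (5,3)
    t=0.6928 [x] (4,3)
    t=1.8475 [x] (3,3)
    t=2.4800 [y] (3,2)
    t=3.0022 [x] (2,2)
    t=4.1569 [x] (1,2)
    t=4.4800 [y] (1,1)
    t=5.3116 [x] (0,1) — stop
  → r_4 = 5.3116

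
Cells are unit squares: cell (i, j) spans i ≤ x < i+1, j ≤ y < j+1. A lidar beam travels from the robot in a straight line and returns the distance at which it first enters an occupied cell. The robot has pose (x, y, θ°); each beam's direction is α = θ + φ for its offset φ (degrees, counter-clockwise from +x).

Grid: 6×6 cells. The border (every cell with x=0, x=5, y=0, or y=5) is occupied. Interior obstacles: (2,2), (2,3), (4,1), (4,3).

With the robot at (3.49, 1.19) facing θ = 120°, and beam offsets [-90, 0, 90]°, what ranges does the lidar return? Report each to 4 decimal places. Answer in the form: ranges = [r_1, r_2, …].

beam 1: φ=-90°, α=30°
  direction (0.8660, 0.5000); cell (3,1); t to first gridline: x 0.5889, y 1.6200 (then +1.1547 / +2.0000)
    (4,1) via x @ 0.5889  # hit
  → r_1 = 0.5889
beam 2: φ=0°, α=120°
  direction (-0.5000, 0.8660); cell (3,1); t to first gridline: x 0.9800, y 0.9353 (then +2.0000 / +1.1547)
    (3,2) via y @ 0.9353
    (2,2) via x @ 0.9800  # hit
  → r_2 = 0.9800
beam 3: φ=90°, α=210°
  direction (-0.8660, -0.5000); cell (3,1); t to first gridline: x 0.5658, y 0.3800 (then +1.1547 / +2.0000)
    (3,0) via y @ 0.3800  # hit
  → r_3 = 0.3800

ranges = [0.5889, 0.9800, 0.3800]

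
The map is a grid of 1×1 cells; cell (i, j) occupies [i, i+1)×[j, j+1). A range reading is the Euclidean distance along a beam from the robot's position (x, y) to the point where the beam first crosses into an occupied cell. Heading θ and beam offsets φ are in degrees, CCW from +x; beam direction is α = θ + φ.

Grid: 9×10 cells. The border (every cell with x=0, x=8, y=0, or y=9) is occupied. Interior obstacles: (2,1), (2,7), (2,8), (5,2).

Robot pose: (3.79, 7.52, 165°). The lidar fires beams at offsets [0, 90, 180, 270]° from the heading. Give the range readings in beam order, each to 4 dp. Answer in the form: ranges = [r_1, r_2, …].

beam 1: φ=0°, α=165°
  direction (-0.9659, 0.2588); cell (3,7); t to first gridline: x 0.8179, y 1.8546 (then +1.0353 / +3.8637)
    (2,7) via x @ 0.8179  # hit
  → r_1 = 0.8179
beam 2: φ=90°, α=255°
  direction (-0.2588, -0.9659); cell (3,7); t to first gridline: x 3.0523, y 0.5383 (then +3.8637 / +1.0353)
    (3,6) via y @ 0.5383
    (3,5) via y @ 1.5736
    (3,4) via y @ 2.6089
    (2,4) via x @ 3.0523
    (2,3) via y @ 3.6442
    (2,2) via y @ 4.6794
    (2,1) via y @ 5.7147  # hit
  → r_2 = 5.7147
beam 3: φ=180°, α=345°
  direction (0.9659, -0.2588); cell (3,7); t to first gridline: x 0.2174, y 2.0091 (then +1.0353 / +3.8637)
    (4,7) via x @ 0.2174
    (5,7) via x @ 1.2527
    (5,6) via y @ 2.0091
    (6,6) via x @ 2.2880
    (7,6) via x @ 3.3232
    (8,6) via x @ 4.3585  # hit
  → r_3 = 4.3585
beam 4: φ=270°, α=75°
  direction (0.2588, 0.9659); cell (3,7); t to first gridline: x 0.8114, y 0.4969 (then +3.8637 / +1.0353)
    (3,8) via y @ 0.4969
    (4,8) via x @ 0.8114
    (4,9) via y @ 1.5322  # hit
  → r_4 = 1.5322

ranges = [0.8179, 5.7147, 4.3585, 1.5322]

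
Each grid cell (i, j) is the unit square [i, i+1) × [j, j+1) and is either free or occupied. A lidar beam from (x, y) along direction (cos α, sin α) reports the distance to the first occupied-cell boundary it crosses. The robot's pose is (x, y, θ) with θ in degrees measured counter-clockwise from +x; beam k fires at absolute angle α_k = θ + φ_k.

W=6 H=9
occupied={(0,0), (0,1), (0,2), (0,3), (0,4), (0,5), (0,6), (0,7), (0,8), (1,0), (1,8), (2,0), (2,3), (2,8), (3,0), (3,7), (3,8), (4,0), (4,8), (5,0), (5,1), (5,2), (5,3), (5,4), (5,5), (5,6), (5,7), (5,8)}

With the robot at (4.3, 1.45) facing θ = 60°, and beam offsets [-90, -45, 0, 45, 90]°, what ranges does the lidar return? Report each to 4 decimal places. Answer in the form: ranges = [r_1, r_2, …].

beam 1: φ=-90°, α=330°
  d=(0.8660,-0.5000)  start (4,1)  tX=0.8083 tY=0.9000  stride 1/|dx|=1.1547 1/|dy|=2.0000
    cross x-line → (5,1), t=0.8083 (wall)
  → r_1 = 0.8083
beam 2: φ=-45°, α=15°
  d=(0.9659,0.2588)  start (4,1)  tX=0.7247 tY=2.1250  stride 1/|dx|=1.0353 1/|dy|=3.8637
    cross x-line → (5,1), t=0.7247 (wall)
  → r_2 = 0.7247
beam 3: φ=0°, α=60°
  d=(0.5000,0.8660)  start (4,1)  tX=1.4000 tY=0.6351  stride 1/|dx|=2.0000 1/|dy|=1.1547
    cross y-line → (4,2), t=0.6351
    cross x-line → (5,2), t=1.4000 (wall)
  → r_3 = 1.4000
beam 4: φ=45°, α=105°
  d=(-0.2588,0.9659)  start (4,1)  tX=1.1591 tY=0.5694  stride 1/|dx|=3.8637 1/|dy|=1.0353
    cross y-line → (4,2), t=0.5694
    cross x-line → (3,2), t=1.1591
    cross y-line → (3,3), t=1.6047
    cross y-line → (3,4), t=2.6400
    cross y-line → (3,5), t=3.6752
    cross y-line → (3,6), t=4.7105
    cross x-line → (2,6), t=5.0228
    cross y-line → (2,7), t=5.7458
    cross y-line → (2,8), t=6.7811 (wall)
  → r_4 = 6.7811
beam 5: φ=90°, α=150°
  d=(-0.8660,0.5000)  start (4,1)  tX=0.3464 tY=1.1000  stride 1/|dx|=1.1547 1/|dy|=2.0000
    cross x-line → (3,1), t=0.3464
    cross y-line → (3,2), t=1.1000
    cross x-line → (2,2), t=1.5011
    cross x-line → (1,2), t=2.6558
    cross y-line → (1,3), t=3.1000
    cross x-line → (0,3), t=3.8105 (wall)
  → r_5 = 3.8105

ranges = [0.8083, 0.7247, 1.4000, 6.7811, 3.8105]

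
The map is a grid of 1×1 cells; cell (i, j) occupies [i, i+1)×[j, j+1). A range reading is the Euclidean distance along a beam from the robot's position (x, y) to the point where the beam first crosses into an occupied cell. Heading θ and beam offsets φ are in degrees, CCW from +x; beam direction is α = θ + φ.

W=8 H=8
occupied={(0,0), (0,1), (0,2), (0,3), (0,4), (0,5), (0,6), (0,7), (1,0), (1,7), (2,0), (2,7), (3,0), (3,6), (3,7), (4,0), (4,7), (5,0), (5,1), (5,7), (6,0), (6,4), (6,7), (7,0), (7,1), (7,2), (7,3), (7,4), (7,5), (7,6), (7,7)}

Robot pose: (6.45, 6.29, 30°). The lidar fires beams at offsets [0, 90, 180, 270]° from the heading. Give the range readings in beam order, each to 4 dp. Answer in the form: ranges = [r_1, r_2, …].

beam 1: φ=0°, α=30°
  cosα=0.8660 sinα=0.5000 | (6,6) | tMaxX 0.6351 tMaxY 1.4200 | tΔX 1.1547 tΔY 2.0000
    t=0.6351 [x] (7,6) — stop
  → r_1 = 0.6351
beam 2: φ=90°, α=120°
  cosα=-0.5000 sinα=0.8660 | (6,6) | tMaxX 0.9000 tMaxY 0.8198 | tΔX 2.0000 tΔY 1.1547
    t=0.8198 [y] (6,7) — stop
  → r_2 = 0.8198
beam 3: φ=180°, α=210°
  cosα=-0.8660 sinα=-0.5000 | (6,6) | tMaxX 0.5196 tMaxY 0.5800 | tΔX 1.1547 tΔY 2.0000
    t=0.5196 [x] (5,6)
    t=0.5800 [y] (5,5)
    t=1.6743 [x] (4,5)
    t=2.5800 [y] (4,4)
    t=2.8290 [x] (3,4)
    t=3.9837 [x] (2,4)
    t=4.5800 [y] (2,3)
    t=5.1384 [x] (1,3)
    t=6.2931 [x] (0,3) — stop
  → r_3 = 6.2931
beam 4: φ=270°, α=300°
  cosα=0.5000 sinα=-0.8660 | (6,6) | tMaxX 1.1000 tMaxY 0.3349 | tΔX 2.0000 tΔY 1.1547
    t=0.3349 [y] (6,5)
    t=1.1000 [x] (7,5) — stop
  → r_4 = 1.1000

ranges = [0.6351, 0.8198, 6.2931, 1.1000]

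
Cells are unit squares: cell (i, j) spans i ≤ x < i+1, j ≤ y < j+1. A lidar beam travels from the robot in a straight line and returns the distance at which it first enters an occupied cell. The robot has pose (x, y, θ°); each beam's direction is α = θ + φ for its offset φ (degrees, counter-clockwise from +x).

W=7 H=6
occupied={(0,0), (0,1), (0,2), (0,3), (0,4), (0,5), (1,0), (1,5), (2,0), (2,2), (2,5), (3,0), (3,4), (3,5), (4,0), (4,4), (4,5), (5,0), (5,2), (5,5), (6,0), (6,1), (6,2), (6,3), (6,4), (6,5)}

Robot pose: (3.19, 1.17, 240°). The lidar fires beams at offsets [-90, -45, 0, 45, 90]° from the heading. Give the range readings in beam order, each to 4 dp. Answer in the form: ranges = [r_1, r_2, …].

beam 1: φ=-90°, α=150°
  dir = (cos 150°, sin 150°) = (-0.8660, 0.5000); from cell (3,1)
  next x-line at t=0.2194, next y-line at t=1.6600; Δt_x=1.1547, Δt_y=2.0000
    x: enter (2,1) at t=0.2194
    x: enter (1,1) at t=1.3741
    y: enter (1,2) at t=1.6600
    x: enter (0,2) at t=2.5288 ← occupied
  → r_1 = 2.5288
beam 2: φ=-45°, α=195°
  dir = (cos 195°, sin 195°) = (-0.9659, -0.2588); from cell (3,1)
  next x-line at t=0.1967, next y-line at t=0.6568; Δt_x=1.0353, Δt_y=3.8637
    x: enter (2,1) at t=0.1967
    y: enter (2,0) at t=0.6568 ← occupied
  → r_2 = 0.6568
beam 3: φ=0°, α=240°
  dir = (cos 240°, sin 240°) = (-0.5000, -0.8660); from cell (3,1)
  next x-line at t=0.3800, next y-line at t=0.1963; Δt_x=2.0000, Δt_y=1.1547
    y: enter (3,0) at t=0.1963 ← occupied
  → r_3 = 0.1963
beam 4: φ=45°, α=285°
  dir = (cos 285°, sin 285°) = (0.2588, -0.9659); from cell (3,1)
  next x-line at t=3.1296, next y-line at t=0.1760; Δt_x=3.8637, Δt_y=1.0353
    y: enter (3,0) at t=0.1760 ← occupied
  → r_4 = 0.1760
beam 5: φ=90°, α=330°
  dir = (cos 330°, sin 330°) = (0.8660, -0.5000); from cell (3,1)
  next x-line at t=0.9353, next y-line at t=0.3400; Δt_x=1.1547, Δt_y=2.0000
    y: enter (3,0) at t=0.3400 ← occupied
  → r_5 = 0.3400

ranges = [2.5288, 0.6568, 0.1963, 0.1760, 0.3400]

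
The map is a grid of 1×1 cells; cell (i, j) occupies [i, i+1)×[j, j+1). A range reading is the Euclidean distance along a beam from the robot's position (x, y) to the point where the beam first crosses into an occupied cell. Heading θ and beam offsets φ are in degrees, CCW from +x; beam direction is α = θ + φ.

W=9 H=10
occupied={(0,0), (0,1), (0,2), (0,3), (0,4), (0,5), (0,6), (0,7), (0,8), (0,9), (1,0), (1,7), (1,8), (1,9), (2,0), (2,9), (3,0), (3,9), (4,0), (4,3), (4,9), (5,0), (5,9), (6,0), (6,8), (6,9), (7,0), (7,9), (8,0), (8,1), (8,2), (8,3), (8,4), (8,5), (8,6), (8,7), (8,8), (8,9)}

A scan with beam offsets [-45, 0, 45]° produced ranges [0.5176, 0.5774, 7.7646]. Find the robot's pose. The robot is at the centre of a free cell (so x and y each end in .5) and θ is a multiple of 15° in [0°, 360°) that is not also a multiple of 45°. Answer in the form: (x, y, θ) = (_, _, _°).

(x, y, θ) = (7.5, 8.5, 210°)

Enumerate (i+0.5, j+0.5, θ) over the 52 free cells and 16 admissible headings. For each, cast all 3 beams and compare to the given ranges.
  (2.5, 6.5, 285°): beam 1 = 3.0000 ≠ 0.5176 ✗
  (4.5, 1.5, 285°): beam 1 = 0.5774 ≠ 0.5176 ✗
  (6.5, 3.5, 105°): beam 1 = 3.0000 ≠ 0.5176 ✗
  (4.5, 4.5, 330°): beam 2 = 4.0415 ≠ 0.5774 ✗
  …
  (7.5, 8.5, 210°): r_1=0.5176, r_2=0.5774, r_3=7.7646 — all match ✓
Unique over the lattice → pose = (7.5, 8.5, 210°).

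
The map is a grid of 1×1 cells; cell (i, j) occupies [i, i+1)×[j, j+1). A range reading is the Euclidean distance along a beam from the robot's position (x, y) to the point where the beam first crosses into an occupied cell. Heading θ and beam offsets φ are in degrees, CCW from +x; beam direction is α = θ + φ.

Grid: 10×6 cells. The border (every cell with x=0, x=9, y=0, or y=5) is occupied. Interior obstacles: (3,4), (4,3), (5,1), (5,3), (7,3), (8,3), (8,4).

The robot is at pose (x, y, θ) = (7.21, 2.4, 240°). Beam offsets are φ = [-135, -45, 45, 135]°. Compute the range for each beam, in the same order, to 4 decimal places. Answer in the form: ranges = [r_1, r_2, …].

ranges = [0.6212, 1.5455, 1.4494, 1.8531]

beam 1: φ=-135°, α=105°
  cosα=-0.2588 sinα=0.9659 | (7,2) | tMaxX 0.8114 tMaxY 0.6212 | tΔX 3.8637 tΔY 1.0353
    t=0.6212 [y] (7,3) — stop
  → r_1 = 0.6212
beam 2: φ=-45°, α=195°
  cosα=-0.9659 sinα=-0.2588 | (7,2) | tMaxX 0.2174 tMaxY 1.5455 | tΔX 1.0353 tΔY 3.8637
    t=0.2174 [x] (6,2)
    t=1.2527 [x] (5,2)
    t=1.5455 [y] (5,1) — stop
  → r_2 = 1.5455
beam 3: φ=45°, α=285°
  cosα=0.2588 sinα=-0.9659 | (7,2) | tMaxX 3.0523 tMaxY 0.4141 | tΔX 3.8637 tΔY 1.0353
    t=0.4141 [y] (7,1)
    t=1.4494 [y] (7,0) — stop
  → r_3 = 1.4494
beam 4: φ=135°, α=15°
  cosα=0.9659 sinα=0.2588 | (7,2) | tMaxX 0.8179 tMaxY 2.3182 | tΔX 1.0353 tΔY 3.8637
    t=0.8179 [x] (8,2)
    t=1.8531 [x] (9,2) — stop
  → r_4 = 1.8531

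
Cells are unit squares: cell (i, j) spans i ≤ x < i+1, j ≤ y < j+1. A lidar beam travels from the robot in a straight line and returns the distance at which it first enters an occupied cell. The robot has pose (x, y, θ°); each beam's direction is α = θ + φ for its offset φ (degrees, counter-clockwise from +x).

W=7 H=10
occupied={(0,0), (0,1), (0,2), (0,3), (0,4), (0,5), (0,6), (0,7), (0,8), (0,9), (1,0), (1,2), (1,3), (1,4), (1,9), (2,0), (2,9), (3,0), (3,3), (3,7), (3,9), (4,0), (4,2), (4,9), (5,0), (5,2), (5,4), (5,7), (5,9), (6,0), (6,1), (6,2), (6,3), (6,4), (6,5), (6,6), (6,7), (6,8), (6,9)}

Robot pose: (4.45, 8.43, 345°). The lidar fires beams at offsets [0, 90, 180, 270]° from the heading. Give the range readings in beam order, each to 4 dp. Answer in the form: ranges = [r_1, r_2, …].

beam 1: φ=0°, α=345°
  d=(0.9659,-0.2588)  start (4,8)  tX=0.5694 tY=1.6614  stride 1/|dx|=1.0353 1/|dy|=3.8637
    cross x-line → (5,8), t=0.5694
    cross x-line → (6,8), t=1.6047 (wall)
  → r_1 = 1.6047
beam 2: φ=90°, α=75°
  d=(0.2588,0.9659)  start (4,8)  tX=2.1250 tY=0.5901  stride 1/|dx|=3.8637 1/|dy|=1.0353
    cross y-line → (4,9), t=0.5901 (wall)
  → r_2 = 0.5901
beam 3: φ=180°, α=165°
  d=(-0.9659,0.2588)  start (4,8)  tX=0.4659 tY=2.2023  stride 1/|dx|=1.0353 1/|dy|=3.8637
    cross x-line → (3,8), t=0.4659
    cross x-line → (2,8), t=1.5012
    cross y-line → (2,9), t=2.2023 (wall)
  → r_3 = 2.2023
beam 4: φ=270°, α=255°
  d=(-0.2588,-0.9659)  start (4,8)  tX=1.7387 tY=0.4452  stride 1/|dx|=3.8637 1/|dy|=1.0353
    cross y-line → (4,7), t=0.4452
    cross y-line → (4,6), t=1.4804
    cross x-line → (3,6), t=1.7387
    cross y-line → (3,5), t=2.5157
    cross y-line → (3,4), t=3.5510
    cross y-line → (3,3), t=4.5863 (wall)
  → r_4 = 4.5863

ranges = [1.6047, 0.5901, 2.2023, 4.5863]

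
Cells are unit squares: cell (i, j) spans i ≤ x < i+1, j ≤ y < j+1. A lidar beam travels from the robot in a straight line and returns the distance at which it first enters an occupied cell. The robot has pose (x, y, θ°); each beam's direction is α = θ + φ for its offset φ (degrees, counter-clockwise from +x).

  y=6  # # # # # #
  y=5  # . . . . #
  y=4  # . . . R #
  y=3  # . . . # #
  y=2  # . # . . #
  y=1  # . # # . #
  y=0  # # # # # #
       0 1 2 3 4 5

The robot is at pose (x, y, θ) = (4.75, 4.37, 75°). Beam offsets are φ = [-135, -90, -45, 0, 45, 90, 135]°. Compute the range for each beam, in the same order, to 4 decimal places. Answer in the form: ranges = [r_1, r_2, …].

beam 1: φ=-135°, α=300°
  direction (0.5000, -0.8660); cell (4,4); t to first gridline: x 0.5000, y 0.4272 (then +2.0000 / +1.1547)
    (4,3) via y @ 0.4272  # hit
  → r_1 = 0.4272
beam 2: φ=-90°, α=345°
  direction (0.9659, -0.2588); cell (4,4); t to first gridline: x 0.2588, y 1.4296 (then +1.0353 / +3.8637)
    (5,4) via x @ 0.2588  # hit
  → r_2 = 0.2588
beam 3: φ=-45°, α=30°
  direction (0.8660, 0.5000); cell (4,4); t to first gridline: x 0.2887, y 1.2600 (then +1.1547 / +2.0000)
    (5,4) via x @ 0.2887  # hit
  → r_3 = 0.2887
beam 4: φ=0°, α=75°
  direction (0.2588, 0.9659); cell (4,4); t to first gridline: x 0.9659, y 0.6522 (then +3.8637 / +1.0353)
    (4,5) via y @ 0.6522
    (5,5) via x @ 0.9659  # hit
  → r_4 = 0.9659
beam 5: φ=45°, α=120°
  direction (-0.5000, 0.8660); cell (4,4); t to first gridline: x 1.5000, y 0.7275 (then +2.0000 / +1.1547)
    (4,5) via y @ 0.7275
    (3,5) via x @ 1.5000
    (3,6) via y @ 1.8822  # hit
  → r_5 = 1.8822
beam 6: φ=90°, α=165°
  direction (-0.9659, 0.2588); cell (4,4); t to first gridline: x 0.7765, y 2.4341 (then +1.0353 / +3.8637)
    (3,4) via x @ 0.7765
    (2,4) via x @ 1.8117
    (2,5) via y @ 2.4341
    (1,5) via x @ 2.8470
    (0,5) via x @ 3.8823  # hit
  → r_6 = 3.8823
beam 7: φ=135°, α=210°
  direction (-0.8660, -0.5000); cell (4,4); t to first gridline: x 0.8660, y 0.7400 (then +1.1547 / +2.0000)
    (4,3) via y @ 0.7400  # hit
  → r_7 = 0.7400

ranges = [0.4272, 0.2588, 0.2887, 0.9659, 1.8822, 3.8823, 0.7400]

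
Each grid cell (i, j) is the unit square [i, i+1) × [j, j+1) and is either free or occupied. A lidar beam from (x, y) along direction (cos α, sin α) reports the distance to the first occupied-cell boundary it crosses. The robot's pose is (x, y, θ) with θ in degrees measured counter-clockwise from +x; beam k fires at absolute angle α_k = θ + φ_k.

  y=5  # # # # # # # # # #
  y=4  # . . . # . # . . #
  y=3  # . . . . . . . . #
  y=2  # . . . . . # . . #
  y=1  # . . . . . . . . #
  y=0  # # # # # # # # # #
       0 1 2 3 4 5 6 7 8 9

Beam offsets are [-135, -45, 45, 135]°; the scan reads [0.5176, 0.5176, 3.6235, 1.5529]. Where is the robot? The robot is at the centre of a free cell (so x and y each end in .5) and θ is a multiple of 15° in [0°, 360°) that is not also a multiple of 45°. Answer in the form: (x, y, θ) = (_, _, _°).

(x, y, θ) = (7.5, 4.5, 240°)

Candidates: 29 free-cell centres × 16 headings = 464 poses. Raycast each; keep the one whose scan matches to 4 dp.
  (2.5, 1.5, 240°): beam 1 = 3.6235 ≠ 0.5176 ✗
  (8.5, 4.5, 330°): beam 1 = 1.5529 ≠ 0.5176 ✗
  (7.5, 1.5, 255°): beam 1 = 1.0000 ≠ 0.5176 ✗
  (8.5, 2.5, 240°): beam 1 = 2.5882 ≠ 0.5176 ✗
  (2.5, 2.5, 15°): beam 1 = 1.7321 ≠ 0.5176 ✗
  …
  (7.5, 4.5, 240°): r_1=0.5176, r_2=0.5176, r_3=3.6235, r_4=1.5529 — all match ✓
No second candidate reproduces the full scan.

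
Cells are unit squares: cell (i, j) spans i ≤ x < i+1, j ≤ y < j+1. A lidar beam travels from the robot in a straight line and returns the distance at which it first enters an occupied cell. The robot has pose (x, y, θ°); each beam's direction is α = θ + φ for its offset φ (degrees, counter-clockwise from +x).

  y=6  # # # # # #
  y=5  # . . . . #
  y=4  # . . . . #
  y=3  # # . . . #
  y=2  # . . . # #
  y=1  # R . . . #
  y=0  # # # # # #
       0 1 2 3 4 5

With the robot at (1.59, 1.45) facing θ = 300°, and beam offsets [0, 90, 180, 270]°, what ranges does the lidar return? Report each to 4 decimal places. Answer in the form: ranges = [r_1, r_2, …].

ranges = [0.5196, 2.7828, 1.1800, 0.6813]

beam 1: φ=0°, α=300°
  dir = (cos 300°, sin 300°) = (0.5000, -0.8660); from cell (1,1)
  next x-line at t=0.8200, next y-line at t=0.5196; Δt_x=2.0000, Δt_y=1.1547
    y: enter (1,0) at t=0.5196 ← occupied
  → r_1 = 0.5196
beam 2: φ=90°, α=30°
  dir = (cos 30°, sin 30°) = (0.8660, 0.5000); from cell (1,1)
  next x-line at t=0.4734, next y-line at t=1.1000; Δt_x=1.1547, Δt_y=2.0000
    x: enter (2,1) at t=0.4734
    y: enter (2,2) at t=1.1000
    x: enter (3,2) at t=1.6281
    x: enter (4,2) at t=2.7828 ← occupied
  → r_2 = 2.7828
beam 3: φ=180°, α=120°
  dir = (cos 120°, sin 120°) = (-0.5000, 0.8660); from cell (1,1)
  next x-line at t=1.1800, next y-line at t=0.6351; Δt_x=2.0000, Δt_y=1.1547
    y: enter (1,2) at t=0.6351
    x: enter (0,2) at t=1.1800 ← occupied
  → r_3 = 1.1800
beam 4: φ=270°, α=210°
  dir = (cos 210°, sin 210°) = (-0.8660, -0.5000); from cell (1,1)
  next x-line at t=0.6813, next y-line at t=0.9000; Δt_x=1.1547, Δt_y=2.0000
    x: enter (0,1) at t=0.6813 ← occupied
  → r_4 = 0.6813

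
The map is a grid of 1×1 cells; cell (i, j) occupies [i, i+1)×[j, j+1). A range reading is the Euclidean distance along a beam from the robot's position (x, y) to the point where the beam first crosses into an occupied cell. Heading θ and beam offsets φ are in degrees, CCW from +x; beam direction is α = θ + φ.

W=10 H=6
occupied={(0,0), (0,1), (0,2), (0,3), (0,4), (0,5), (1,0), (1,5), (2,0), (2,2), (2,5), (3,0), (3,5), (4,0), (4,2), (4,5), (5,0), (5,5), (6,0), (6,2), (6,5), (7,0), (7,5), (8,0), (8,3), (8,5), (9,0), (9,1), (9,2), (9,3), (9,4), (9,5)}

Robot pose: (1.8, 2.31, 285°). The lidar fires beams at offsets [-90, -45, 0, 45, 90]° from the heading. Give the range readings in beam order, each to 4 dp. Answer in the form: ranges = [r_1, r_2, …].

ranges = [0.8282, 1.5127, 1.3562, 0.2309, 0.2071]

beam 1: φ=-90°, α=195°
  direction (-0.9659, -0.2588); cell (1,2); t to first gridline: x 0.8282, y 1.1977 (then +1.0353 / +3.8637)
    (0,2) via x @ 0.8282  # hit
  → r_1 = 0.8282
beam 2: φ=-45°, α=240°
  direction (-0.5000, -0.8660); cell (1,2); t to first gridline: x 1.6000, y 0.3580 (then +2.0000 / +1.1547)
    (1,1) via y @ 0.3580
    (1,0) via y @ 1.5127  # hit
  → r_2 = 1.5127
beam 3: φ=0°, α=285°
  direction (0.2588, -0.9659); cell (1,2); t to first gridline: x 0.7727, y 0.3209 (then +3.8637 / +1.0353)
    (1,1) via y @ 0.3209
    (2,1) via x @ 0.7727
    (2,0) via y @ 1.3562  # hit
  → r_3 = 1.3562
beam 4: φ=45°, α=330°
  direction (0.8660, -0.5000); cell (1,2); t to first gridline: x 0.2309, y 0.6200 (then +1.1547 / +2.0000)
    (2,2) via x @ 0.2309  # hit
  → r_4 = 0.2309
beam 5: φ=90°, α=15°
  direction (0.9659, 0.2588); cell (1,2); t to first gridline: x 0.2071, y 2.6660 (then +1.0353 / +3.8637)
    (2,2) via x @ 0.2071  # hit
  → r_5 = 0.2071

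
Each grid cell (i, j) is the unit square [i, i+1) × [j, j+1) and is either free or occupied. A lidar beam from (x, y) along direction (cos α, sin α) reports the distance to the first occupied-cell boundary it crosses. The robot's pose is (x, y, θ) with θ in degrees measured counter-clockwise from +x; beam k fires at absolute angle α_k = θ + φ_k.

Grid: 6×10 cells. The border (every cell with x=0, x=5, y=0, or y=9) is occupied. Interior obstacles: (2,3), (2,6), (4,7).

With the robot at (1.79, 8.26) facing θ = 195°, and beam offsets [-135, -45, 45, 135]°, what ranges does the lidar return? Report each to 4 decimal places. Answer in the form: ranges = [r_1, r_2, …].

ranges = [0.8545, 0.9122, 1.5800, 3.7066]

beam 1: φ=-135°, α=60°
  dir = (cos 60°, sin 60°) = (0.5000, 0.8660); from cell (1,8)
  next x-line at t=0.4200, next y-line at t=0.8545; Δt_x=2.0000, Δt_y=1.1547
    x: enter (2,8) at t=0.4200
    y: enter (2,9) at t=0.8545 ← occupied
  → r_1 = 0.8545
beam 2: φ=-45°, α=150°
  dir = (cos 150°, sin 150°) = (-0.8660, 0.5000); from cell (1,8)
  next x-line at t=0.9122, next y-line at t=1.4800; Δt_x=1.1547, Δt_y=2.0000
    x: enter (0,8) at t=0.9122 ← occupied
  → r_2 = 0.9122
beam 3: φ=45°, α=240°
  dir = (cos 240°, sin 240°) = (-0.5000, -0.8660); from cell (1,8)
  next x-line at t=1.5800, next y-line at t=0.3002; Δt_x=2.0000, Δt_y=1.1547
    y: enter (1,7) at t=0.3002
    y: enter (1,6) at t=1.4549
    x: enter (0,6) at t=1.5800 ← occupied
  → r_3 = 1.5800
beam 4: φ=135°, α=330°
  dir = (cos 330°, sin 330°) = (0.8660, -0.5000); from cell (1,8)
  next x-line at t=0.2425, next y-line at t=0.5200; Δt_x=1.1547, Δt_y=2.0000
    x: enter (2,8) at t=0.2425
    y: enter (2,7) at t=0.5200
    x: enter (3,7) at t=1.3972
    y: enter (3,6) at t=2.5200
    x: enter (4,6) at t=2.5519
    x: enter (5,6) at t=3.7066 ← occupied
  → r_4 = 3.7066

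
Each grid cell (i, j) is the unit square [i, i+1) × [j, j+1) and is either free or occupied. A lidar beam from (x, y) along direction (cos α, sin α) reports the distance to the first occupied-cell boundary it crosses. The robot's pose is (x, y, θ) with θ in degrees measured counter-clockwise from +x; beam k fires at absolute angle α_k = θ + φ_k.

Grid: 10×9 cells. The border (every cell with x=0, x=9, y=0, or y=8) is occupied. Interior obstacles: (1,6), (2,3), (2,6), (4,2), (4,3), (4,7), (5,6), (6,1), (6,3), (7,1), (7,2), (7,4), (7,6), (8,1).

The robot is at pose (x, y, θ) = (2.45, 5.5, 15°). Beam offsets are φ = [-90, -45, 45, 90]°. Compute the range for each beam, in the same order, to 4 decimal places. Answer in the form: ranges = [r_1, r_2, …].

beam 1: φ=-90°, α=285°
  direction (0.2588, -0.9659); cell (2,5); t to first gridline: x 2.1250, y 0.5176 (then +3.8637 / +1.0353)
    (2,4) via y @ 0.5176
    (2,3) via y @ 1.5529  # hit
  → r_1 = 1.5529
beam 2: φ=-45°, α=330°
  direction (0.8660, -0.5000); cell (2,5); t to first gridline: x 0.6351, y 1.0000 (then +1.1547 / +2.0000)
    (3,5) via x @ 0.6351
    (3,4) via y @ 1.0000
    (4,4) via x @ 1.7898
    (5,4) via x @ 2.9445
    (5,3) via y @ 3.0000
    (6,3) via x @ 4.0992  # hit
  → r_2 = 4.0992
beam 3: φ=45°, α=60°
  direction (0.5000, 0.8660); cell (2,5); t to first gridline: x 1.1000, y 0.5774 (then +2.0000 / +1.1547)
    (2,6) via y @ 0.5774  # hit
  → r_3 = 0.5774
beam 4: φ=90°, α=105°
  direction (-0.2588, 0.9659); cell (2,5); t to first gridline: x 1.7387, y 0.5176 (then +3.8637 / +1.0353)
    (2,6) via y @ 0.5176  # hit
  → r_4 = 0.5176

ranges = [1.5529, 4.0992, 0.5774, 0.5176]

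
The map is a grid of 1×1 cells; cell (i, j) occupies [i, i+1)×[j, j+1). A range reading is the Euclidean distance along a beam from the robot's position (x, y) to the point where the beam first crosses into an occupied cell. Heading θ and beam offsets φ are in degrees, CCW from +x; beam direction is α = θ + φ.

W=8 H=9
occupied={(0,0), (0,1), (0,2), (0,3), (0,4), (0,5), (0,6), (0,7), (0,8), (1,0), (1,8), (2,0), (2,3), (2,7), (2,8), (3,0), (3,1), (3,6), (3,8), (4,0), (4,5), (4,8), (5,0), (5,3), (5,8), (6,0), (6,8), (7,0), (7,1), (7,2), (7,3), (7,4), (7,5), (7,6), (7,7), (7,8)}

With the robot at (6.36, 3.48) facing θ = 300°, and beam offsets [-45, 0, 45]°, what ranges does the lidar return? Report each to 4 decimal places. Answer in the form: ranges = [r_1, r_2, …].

ranges = [2.5675, 1.2800, 0.6626]

beam 1: φ=-45°, α=255°
  direction (-0.2588, -0.9659); cell (6,3); t to first gridline: x 1.3909, y 0.4969 (then +3.8637 / +1.0353)
    (6,2) via y @ 0.4969
    (5,2) via x @ 1.3909
    (5,1) via y @ 1.5322
    (5,0) via y @ 2.5675  # hit
  → r_1 = 2.5675
beam 2: φ=0°, α=300°
  direction (0.5000, -0.8660); cell (6,3); t to first gridline: x 1.2800, y 0.5543 (then +2.0000 / +1.1547)
    (6,2) via y @ 0.5543
    (7,2) via x @ 1.2800  # hit
  → r_2 = 1.2800
beam 3: φ=45°, α=345°
  direction (0.9659, -0.2588); cell (6,3); t to first gridline: x 0.6626, y 1.8546 (then +1.0353 / +3.8637)
    (7,3) via x @ 0.6626  # hit
  → r_3 = 0.6626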